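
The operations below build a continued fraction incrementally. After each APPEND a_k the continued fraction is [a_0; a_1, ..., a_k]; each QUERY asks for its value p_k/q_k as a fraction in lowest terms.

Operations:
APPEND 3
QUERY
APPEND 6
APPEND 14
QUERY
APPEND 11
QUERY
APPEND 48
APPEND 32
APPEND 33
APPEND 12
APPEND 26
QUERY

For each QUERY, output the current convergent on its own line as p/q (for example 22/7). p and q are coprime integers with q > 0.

APPEND 3: p_0 = 3·1 + 0 = 3, q_0 = 3·0 + 1 = 1 → 3/1
APPEND 6: p_1 = 6·3 + 1 = 19, q_1 = 6·1 + 0 = 6 → 19/6
APPEND 14: p_2 = 14·19 + 3 = 269, q_2 = 14·6 + 1 = 85 → 269/85
APPEND 11: p_3 = 11·269 + 19 = 2978, q_3 = 11·85 + 6 = 941 → 2978/941
APPEND 48: p_4 = 48·2978 + 269 = 143213, q_4 = 48·941 + 85 = 45253 → 143213/45253
APPEND 32: p_5 = 32·143213 + 2978 = 4585794, q_5 = 32·45253 + 941 = 1449037 → 4585794/1449037
APPEND 33: p_6 = 33·4585794 + 143213 = 151474415, q_6 = 33·1449037 + 45253 = 47863474 → 151474415/47863474
APPEND 12: p_7 = 12·151474415 + 4585794 = 1822278774, q_7 = 12·47863474 + 1449037 = 575810725 → 1822278774/575810725
APPEND 26: p_8 = 26·1822278774 + 151474415 = 47530722539, q_8 = 26·575810725 + 47863474 = 15018942324 → 47530722539/15018942324

3/1
269/85
2978/941
47530722539/15018942324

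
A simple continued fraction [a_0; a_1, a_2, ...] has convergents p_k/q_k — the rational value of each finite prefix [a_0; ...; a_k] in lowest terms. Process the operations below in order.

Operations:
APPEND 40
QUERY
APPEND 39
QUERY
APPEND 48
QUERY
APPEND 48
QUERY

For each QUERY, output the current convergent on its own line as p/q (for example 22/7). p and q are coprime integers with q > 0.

40/1
1561/39
74968/1873
3600025/89943

APPEND 40: p_0 = 40·1 + 0 = 40, q_0 = 40·0 + 1 = 1 → 40/1
APPEND 39: p_1 = 39·40 + 1 = 1561, q_1 = 39·1 + 0 = 39 → 1561/39
APPEND 48: p_2 = 48·1561 + 40 = 74968, q_2 = 48·39 + 1 = 1873 → 74968/1873
APPEND 48: p_3 = 48·74968 + 1561 = 3600025, q_3 = 48·1873 + 39 = 89943 → 3600025/89943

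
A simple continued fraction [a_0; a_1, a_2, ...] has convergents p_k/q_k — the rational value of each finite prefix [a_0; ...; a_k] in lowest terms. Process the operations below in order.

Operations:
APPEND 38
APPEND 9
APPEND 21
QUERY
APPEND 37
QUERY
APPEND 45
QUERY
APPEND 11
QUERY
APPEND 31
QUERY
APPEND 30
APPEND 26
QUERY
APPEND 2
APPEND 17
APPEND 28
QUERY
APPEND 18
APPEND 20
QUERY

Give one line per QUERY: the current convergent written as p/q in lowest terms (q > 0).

7241/190
268260/7039
12078941/316945
133136611/3493434
4139313882/108613399
3236265693728/84917893903
3237309999055763/84945295920454
1170976561912784183/30725803397453354

APPEND 38: p_0 = 38·1 + 0 = 38, q_0 = 38·0 + 1 = 1 → 38/1
APPEND 9: p_1 = 9·38 + 1 = 343, q_1 = 9·1 + 0 = 9 → 343/9
APPEND 21: p_2 = 21·343 + 38 = 7241, q_2 = 21·9 + 1 = 190 → 7241/190
APPEND 37: p_3 = 37·7241 + 343 = 268260, q_3 = 37·190 + 9 = 7039 → 268260/7039
APPEND 45: p_4 = 45·268260 + 7241 = 12078941, q_4 = 45·7039 + 190 = 316945 → 12078941/316945
APPEND 11: p_5 = 11·12078941 + 268260 = 133136611, q_5 = 11·316945 + 7039 = 3493434 → 133136611/3493434
APPEND 31: p_6 = 31·133136611 + 12078941 = 4139313882, q_6 = 31·3493434 + 316945 = 108613399 → 4139313882/108613399
APPEND 30: p_7 = 30·4139313882 + 133136611 = 124312553071, q_7 = 30·108613399 + 3493434 = 3261895404 → 124312553071/3261895404
APPEND 26: p_8 = 26·124312553071 + 4139313882 = 3236265693728, q_8 = 26·3261895404 + 108613399 = 84917893903 → 3236265693728/84917893903
APPEND 2: p_9 = 2·3236265693728 + 124312553071 = 6596843940527, q_9 = 2·84917893903 + 3261895404 = 173097683210 → 6596843940527/173097683210
APPEND 17: p_10 = 17·6596843940527 + 3236265693728 = 115382612682687, q_10 = 17·173097683210 + 84917893903 = 3027578508473 → 115382612682687/3027578508473
APPEND 28: p_11 = 28·115382612682687 + 6596843940527 = 3237309999055763, q_11 = 28·3027578508473 + 173097683210 = 84945295920454 → 3237309999055763/84945295920454
APPEND 18: p_12 = 18·3237309999055763 + 115382612682687 = 58386962595686421, q_12 = 18·84945295920454 + 3027578508473 = 1532042905076645 → 58386962595686421/1532042905076645
APPEND 20: p_13 = 20·58386962595686421 + 3237309999055763 = 1170976561912784183, q_13 = 20·1532042905076645 + 84945295920454 = 30725803397453354 → 1170976561912784183/30725803397453354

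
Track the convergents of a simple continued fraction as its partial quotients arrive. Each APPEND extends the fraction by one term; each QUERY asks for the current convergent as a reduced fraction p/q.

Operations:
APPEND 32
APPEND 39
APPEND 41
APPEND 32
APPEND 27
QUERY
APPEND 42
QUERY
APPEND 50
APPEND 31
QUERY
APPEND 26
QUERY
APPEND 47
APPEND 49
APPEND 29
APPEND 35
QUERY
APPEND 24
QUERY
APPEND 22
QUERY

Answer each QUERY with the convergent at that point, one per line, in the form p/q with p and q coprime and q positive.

APPEND 32: p_0 = 32·1 + 0 = 32, q_0 = 32·0 + 1 = 1 → 32/1
APPEND 39: p_1 = 39·32 + 1 = 1249, q_1 = 39·1 + 0 = 39 → 1249/39
APPEND 41: p_2 = 41·1249 + 32 = 51241, q_2 = 41·39 + 1 = 1600 → 51241/1600
APPEND 32: p_3 = 32·51241 + 1249 = 1640961, q_3 = 32·1600 + 39 = 51239 → 1640961/51239
APPEND 27: p_4 = 27·1640961 + 51241 = 44357188, q_4 = 27·51239 + 1600 = 1385053 → 44357188/1385053
APPEND 42: p_5 = 42·44357188 + 1640961 = 1864642857, q_5 = 42·1385053 + 51239 = 58223465 → 1864642857/58223465
APPEND 50: p_6 = 50·1864642857 + 44357188 = 93276500038, q_6 = 50·58223465 + 1385053 = 2912558303 → 93276500038/2912558303
APPEND 31: p_7 = 31·93276500038 + 1864642857 = 2893436144035, q_7 = 31·2912558303 + 58223465 = 90347530858 → 2893436144035/90347530858
APPEND 26: p_8 = 26·2893436144035 + 93276500038 = 75322616244948, q_8 = 26·90347530858 + 2912558303 = 2351948360611 → 75322616244948/2351948360611
APPEND 47: p_9 = 47·75322616244948 + 2893436144035 = 3543056399656591, q_9 = 47·2351948360611 + 90347530858 = 110631920479575 → 3543056399656591/110631920479575
APPEND 49: p_10 = 49·3543056399656591 + 75322616244948 = 173685086199417907, q_10 = 49·110631920479575 + 2351948360611 = 5423316051859786 → 173685086199417907/5423316051859786
APPEND 29: p_11 = 29·173685086199417907 + 3543056399656591 = 5040410556182775894, q_11 = 29·5423316051859786 + 110631920479575 = 157386797424413369 → 5040410556182775894/157386797424413369
APPEND 35: p_12 = 35·5040410556182775894 + 173685086199417907 = 176588054552596574197, q_12 = 35·157386797424413369 + 5423316051859786 = 5513961225906327701 → 176588054552596574197/5513961225906327701
APPEND 24: p_13 = 24·176588054552596574197 + 5040410556182775894 = 4243153719818500556622, q_13 = 24·5513961225906327701 + 157386797424413369 = 132492456219176278193 → 4243153719818500556622/132492456219176278193
APPEND 22: p_14 = 22·4243153719818500556622 + 176588054552596574197 = 93525969890559608819881, q_14 = 22·132492456219176278193 + 5513961225906327701 = 2920347998047784447947 → 93525969890559608819881/2920347998047784447947

44357188/1385053
1864642857/58223465
2893436144035/90347530858
75322616244948/2351948360611
176588054552596574197/5513961225906327701
4243153719818500556622/132492456219176278193
93525969890559608819881/2920347998047784447947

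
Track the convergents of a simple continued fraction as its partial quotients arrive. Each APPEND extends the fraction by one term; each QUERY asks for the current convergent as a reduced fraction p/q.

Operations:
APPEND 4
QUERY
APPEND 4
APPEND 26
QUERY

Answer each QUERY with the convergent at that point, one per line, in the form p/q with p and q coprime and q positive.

4/1
446/105

APPEND 4: p_0 = 4·1 + 0 = 4, q_0 = 4·0 + 1 = 1 → 4/1
APPEND 4: p_1 = 4·4 + 1 = 17, q_1 = 4·1 + 0 = 4 → 17/4
APPEND 26: p_2 = 26·17 + 4 = 446, q_2 = 26·4 + 1 = 105 → 446/105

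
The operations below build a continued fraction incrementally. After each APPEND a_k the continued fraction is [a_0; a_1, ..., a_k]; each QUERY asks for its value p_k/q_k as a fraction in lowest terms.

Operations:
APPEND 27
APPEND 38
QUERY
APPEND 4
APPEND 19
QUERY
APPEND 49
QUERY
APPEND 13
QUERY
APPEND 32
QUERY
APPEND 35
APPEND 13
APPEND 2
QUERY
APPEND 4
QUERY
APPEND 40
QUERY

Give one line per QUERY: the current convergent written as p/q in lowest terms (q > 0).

1027/38
79592/2945
3904143/144458
50833451/1880899
1630574575/60333226
1545526625702/57186349295
6926309343871/256281799923
278597900380542/10308458346215

APPEND 27: p_0 = 27·1 + 0 = 27, q_0 = 27·0 + 1 = 1 → 27/1
APPEND 38: p_1 = 38·27 + 1 = 1027, q_1 = 38·1 + 0 = 38 → 1027/38
APPEND 4: p_2 = 4·1027 + 27 = 4135, q_2 = 4·38 + 1 = 153 → 4135/153
APPEND 19: p_3 = 19·4135 + 1027 = 79592, q_3 = 19·153 + 38 = 2945 → 79592/2945
APPEND 49: p_4 = 49·79592 + 4135 = 3904143, q_4 = 49·2945 + 153 = 144458 → 3904143/144458
APPEND 13: p_5 = 13·3904143 + 79592 = 50833451, q_5 = 13·144458 + 2945 = 1880899 → 50833451/1880899
APPEND 32: p_6 = 32·50833451 + 3904143 = 1630574575, q_6 = 32·1880899 + 144458 = 60333226 → 1630574575/60333226
APPEND 35: p_7 = 35·1630574575 + 50833451 = 57120943576, q_7 = 35·60333226 + 1880899 = 2113543809 → 57120943576/2113543809
APPEND 13: p_8 = 13·57120943576 + 1630574575 = 744202841063, q_8 = 13·2113543809 + 60333226 = 27536402743 → 744202841063/27536402743
APPEND 2: p_9 = 2·744202841063 + 57120943576 = 1545526625702, q_9 = 2·27536402743 + 2113543809 = 57186349295 → 1545526625702/57186349295
APPEND 4: p_10 = 4·1545526625702 + 744202841063 = 6926309343871, q_10 = 4·57186349295 + 27536402743 = 256281799923 → 6926309343871/256281799923
APPEND 40: p_11 = 40·6926309343871 + 1545526625702 = 278597900380542, q_11 = 40·256281799923 + 57186349295 = 10308458346215 → 278597900380542/10308458346215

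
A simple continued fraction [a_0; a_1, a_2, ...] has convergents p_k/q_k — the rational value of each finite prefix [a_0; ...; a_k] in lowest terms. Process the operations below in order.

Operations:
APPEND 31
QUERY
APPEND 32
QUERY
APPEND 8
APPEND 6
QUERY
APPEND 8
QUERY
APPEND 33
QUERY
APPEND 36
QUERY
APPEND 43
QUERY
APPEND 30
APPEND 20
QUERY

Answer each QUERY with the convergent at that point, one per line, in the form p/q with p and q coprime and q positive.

APPEND 31: p_0 = 31·1 + 0 = 31, q_0 = 31·0 + 1 = 1 → 31/1
APPEND 32: p_1 = 32·31 + 1 = 993, q_1 = 32·1 + 0 = 32 → 993/32
APPEND 8: p_2 = 8·993 + 31 = 7975, q_2 = 8·32 + 1 = 257 → 7975/257
APPEND 6: p_3 = 6·7975 + 993 = 48843, q_3 = 6·257 + 32 = 1574 → 48843/1574
APPEND 8: p_4 = 8·48843 + 7975 = 398719, q_4 = 8·1574 + 257 = 12849 → 398719/12849
APPEND 33: p_5 = 33·398719 + 48843 = 13206570, q_5 = 33·12849 + 1574 = 425591 → 13206570/425591
APPEND 36: p_6 = 36·13206570 + 398719 = 475835239, q_6 = 36·425591 + 12849 = 15334125 → 475835239/15334125
APPEND 43: p_7 = 43·475835239 + 13206570 = 20474121847, q_7 = 43·15334125 + 425591 = 659792966 → 20474121847/659792966
APPEND 30: p_8 = 30·20474121847 + 475835239 = 614699490649, q_8 = 30·659792966 + 15334125 = 19809123105 → 614699490649/19809123105
APPEND 20: p_9 = 20·614699490649 + 20474121847 = 12314463934827, q_9 = 20·19809123105 + 659792966 = 396842255066 → 12314463934827/396842255066

31/1
993/32
48843/1574
398719/12849
13206570/425591
475835239/15334125
20474121847/659792966
12314463934827/396842255066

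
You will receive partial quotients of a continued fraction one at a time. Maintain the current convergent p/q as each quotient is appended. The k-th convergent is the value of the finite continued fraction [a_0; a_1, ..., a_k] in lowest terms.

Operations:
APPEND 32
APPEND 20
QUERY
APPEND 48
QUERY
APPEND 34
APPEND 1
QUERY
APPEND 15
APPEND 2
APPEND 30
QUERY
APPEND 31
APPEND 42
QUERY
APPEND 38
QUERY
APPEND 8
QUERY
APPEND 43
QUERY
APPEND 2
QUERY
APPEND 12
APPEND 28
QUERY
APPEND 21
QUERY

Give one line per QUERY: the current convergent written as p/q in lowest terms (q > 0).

641/20
30800/961
1078641/33655
1083234046/33798309
1412946371164/44085761733
53725577893211/1676307802126
431217569516852/13454548178741
18596081067117847/580221879487989
37623379703752546/1173898307154719
13199769230043907718/411849942136803995
277665230468434210477/8663515786438228512

APPEND 32: p_0 = 32·1 + 0 = 32, q_0 = 32·0 + 1 = 1 → 32/1
APPEND 20: p_1 = 20·32 + 1 = 641, q_1 = 20·1 + 0 = 20 → 641/20
APPEND 48: p_2 = 48·641 + 32 = 30800, q_2 = 48·20 + 1 = 961 → 30800/961
APPEND 34: p_3 = 34·30800 + 641 = 1047841, q_3 = 34·961 + 20 = 32694 → 1047841/32694
APPEND 1: p_4 = 1·1047841 + 30800 = 1078641, q_4 = 1·32694 + 961 = 33655 → 1078641/33655
APPEND 15: p_5 = 15·1078641 + 1047841 = 17227456, q_5 = 15·33655 + 32694 = 537519 → 17227456/537519
APPEND 2: p_6 = 2·17227456 + 1078641 = 35533553, q_6 = 2·537519 + 33655 = 1108693 → 35533553/1108693
APPEND 30: p_7 = 30·35533553 + 17227456 = 1083234046, q_7 = 30·1108693 + 537519 = 33798309 → 1083234046/33798309
APPEND 31: p_8 = 31·1083234046 + 35533553 = 33615788979, q_8 = 31·33798309 + 1108693 = 1048856272 → 33615788979/1048856272
APPEND 42: p_9 = 42·33615788979 + 1083234046 = 1412946371164, q_9 = 42·1048856272 + 33798309 = 44085761733 → 1412946371164/44085761733
APPEND 38: p_10 = 38·1412946371164 + 33615788979 = 53725577893211, q_10 = 38·44085761733 + 1048856272 = 1676307802126 → 53725577893211/1676307802126
APPEND 8: p_11 = 8·53725577893211 + 1412946371164 = 431217569516852, q_11 = 8·1676307802126 + 44085761733 = 13454548178741 → 431217569516852/13454548178741
APPEND 43: p_12 = 43·431217569516852 + 53725577893211 = 18596081067117847, q_12 = 43·13454548178741 + 1676307802126 = 580221879487989 → 18596081067117847/580221879487989
APPEND 2: p_13 = 2·18596081067117847 + 431217569516852 = 37623379703752546, q_13 = 2·580221879487989 + 13454548178741 = 1173898307154719 → 37623379703752546/1173898307154719
APPEND 12: p_14 = 12·37623379703752546 + 18596081067117847 = 470076637512148399, q_14 = 12·1173898307154719 + 580221879487989 = 14667001565344617 → 470076637512148399/14667001565344617
APPEND 28: p_15 = 28·470076637512148399 + 37623379703752546 = 13199769230043907718, q_15 = 28·14667001565344617 + 1173898307154719 = 411849942136803995 → 13199769230043907718/411849942136803995
APPEND 21: p_16 = 21·13199769230043907718 + 470076637512148399 = 277665230468434210477, q_16 = 21·411849942136803995 + 14667001565344617 = 8663515786438228512 → 277665230468434210477/8663515786438228512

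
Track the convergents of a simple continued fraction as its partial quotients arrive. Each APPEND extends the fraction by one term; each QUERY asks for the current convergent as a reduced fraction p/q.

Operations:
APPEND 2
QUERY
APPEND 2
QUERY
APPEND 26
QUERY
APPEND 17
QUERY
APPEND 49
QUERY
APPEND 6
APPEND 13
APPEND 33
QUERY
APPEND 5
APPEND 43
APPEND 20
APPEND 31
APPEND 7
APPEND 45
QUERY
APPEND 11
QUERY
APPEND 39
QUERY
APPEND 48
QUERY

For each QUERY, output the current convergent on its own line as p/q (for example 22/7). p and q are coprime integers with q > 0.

APPEND 2: p_0 = 2·1 + 0 = 2, q_0 = 2·0 + 1 = 1 → 2/1
APPEND 2: p_1 = 2·2 + 1 = 5, q_1 = 2·1 + 0 = 2 → 5/2
APPEND 26: p_2 = 26·5 + 2 = 132, q_2 = 26·2 + 1 = 53 → 132/53
APPEND 17: p_3 = 17·132 + 5 = 2249, q_3 = 17·53 + 2 = 903 → 2249/903
APPEND 49: p_4 = 49·2249 + 132 = 110333, q_4 = 49·903 + 53 = 44300 → 110333/44300
APPEND 6: p_5 = 6·110333 + 2249 = 664247, q_5 = 6·44300 + 903 = 266703 → 664247/266703
APPEND 13: p_6 = 13·664247 + 110333 = 8745544, q_6 = 13·266703 + 44300 = 3511439 → 8745544/3511439
APPEND 33: p_7 = 33·8745544 + 664247 = 289267199, q_7 = 33·3511439 + 266703 = 116144190 → 289267199/116144190
APPEND 5: p_8 = 5·289267199 + 8745544 = 1455081539, q_8 = 5·116144190 + 3511439 = 584232389 → 1455081539/584232389
APPEND 43: p_9 = 43·1455081539 + 289267199 = 62857773376, q_9 = 43·584232389 + 116144190 = 25238136917 → 62857773376/25238136917
APPEND 20: p_10 = 20·62857773376 + 1455081539 = 1258610549059, q_10 = 20·25238136917 + 584232389 = 505346970729 → 1258610549059/505346970729
APPEND 31: p_11 = 31·1258610549059 + 62857773376 = 39079784794205, q_11 = 31·505346970729 + 25238136917 = 15690994229516 → 39079784794205/15690994229516
APPEND 7: p_12 = 7·39079784794205 + 1258610549059 = 274817104108494, q_12 = 7·15690994229516 + 505346970729 = 110342306577341 → 274817104108494/110342306577341
APPEND 45: p_13 = 45·274817104108494 + 39079784794205 = 12405849469676435, q_13 = 45·110342306577341 + 15690994229516 = 4981094790209861 → 12405849469676435/4981094790209861
APPEND 11: p_14 = 11·12405849469676435 + 274817104108494 = 136739161270549279, q_14 = 11·4981094790209861 + 110342306577341 = 54902384998885812 → 136739161270549279/54902384998885812
APPEND 39: p_15 = 39·136739161270549279 + 12405849469676435 = 5345233139021098316, q_15 = 39·54902384998885812 + 4981094790209861 = 2146174109746756529 → 5345233139021098316/2146174109746756529
APPEND 48: p_16 = 48·5345233139021098316 + 136739161270549279 = 256707929834283268447, q_16 = 48·2146174109746756529 + 54902384998885812 = 103071259652843199204 → 256707929834283268447/103071259652843199204

2/1
5/2
132/53
2249/903
110333/44300
289267199/116144190
12405849469676435/4981094790209861
136739161270549279/54902384998885812
5345233139021098316/2146174109746756529
256707929834283268447/103071259652843199204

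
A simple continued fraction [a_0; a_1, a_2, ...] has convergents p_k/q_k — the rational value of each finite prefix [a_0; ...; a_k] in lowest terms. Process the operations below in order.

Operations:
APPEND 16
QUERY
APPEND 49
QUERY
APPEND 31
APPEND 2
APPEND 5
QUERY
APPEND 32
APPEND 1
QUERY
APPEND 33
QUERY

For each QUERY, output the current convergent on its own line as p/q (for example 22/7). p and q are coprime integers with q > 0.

16/1
785/49
271786/16965
9018425/562934
306354664/19122791

APPEND 16: p_0 = 16·1 + 0 = 16, q_0 = 16·0 + 1 = 1 → 16/1
APPEND 49: p_1 = 49·16 + 1 = 785, q_1 = 49·1 + 0 = 49 → 785/49
APPEND 31: p_2 = 31·785 + 16 = 24351, q_2 = 31·49 + 1 = 1520 → 24351/1520
APPEND 2: p_3 = 2·24351 + 785 = 49487, q_3 = 2·1520 + 49 = 3089 → 49487/3089
APPEND 5: p_4 = 5·49487 + 24351 = 271786, q_4 = 5·3089 + 1520 = 16965 → 271786/16965
APPEND 32: p_5 = 32·271786 + 49487 = 8746639, q_5 = 32·16965 + 3089 = 545969 → 8746639/545969
APPEND 1: p_6 = 1·8746639 + 271786 = 9018425, q_6 = 1·545969 + 16965 = 562934 → 9018425/562934
APPEND 33: p_7 = 33·9018425 + 8746639 = 306354664, q_7 = 33·562934 + 545969 = 19122791 → 306354664/19122791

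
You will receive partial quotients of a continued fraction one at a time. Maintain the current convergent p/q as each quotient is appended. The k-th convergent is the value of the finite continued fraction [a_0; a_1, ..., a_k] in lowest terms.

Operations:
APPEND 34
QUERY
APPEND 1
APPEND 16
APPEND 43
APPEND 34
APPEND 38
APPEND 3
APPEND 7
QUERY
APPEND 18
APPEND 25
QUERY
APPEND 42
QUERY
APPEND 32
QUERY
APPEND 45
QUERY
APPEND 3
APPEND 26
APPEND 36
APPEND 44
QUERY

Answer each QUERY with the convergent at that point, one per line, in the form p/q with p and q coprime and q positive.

34/1
734151410/21011019
333606063685/9547626344
14024769551261/401381371061
449126231704037/12853751500296
20224705196232926/578820198884381
2553634375794926917720/73083644133953716391

APPEND 34: p_0 = 34·1 + 0 = 34, q_0 = 34·0 + 1 = 1 → 34/1
APPEND 1: p_1 = 1·34 + 1 = 35, q_1 = 1·1 + 0 = 1 → 35/1
APPEND 16: p_2 = 16·35 + 34 = 594, q_2 = 16·1 + 1 = 17 → 594/17
APPEND 43: p_3 = 43·594 + 35 = 25577, q_3 = 43·17 + 1 = 732 → 25577/732
APPEND 34: p_4 = 34·25577 + 594 = 870212, q_4 = 34·732 + 17 = 24905 → 870212/24905
APPEND 38: p_5 = 38·870212 + 25577 = 33093633, q_5 = 38·24905 + 732 = 947122 → 33093633/947122
APPEND 3: p_6 = 3·33093633 + 870212 = 100151111, q_6 = 3·947122 + 24905 = 2866271 → 100151111/2866271
APPEND 7: p_7 = 7·100151111 + 33093633 = 734151410, q_7 = 7·2866271 + 947122 = 21011019 → 734151410/21011019
APPEND 18: p_8 = 18·734151410 + 100151111 = 13314876491, q_8 = 18·21011019 + 2866271 = 381064613 → 13314876491/381064613
APPEND 25: p_9 = 25·13314876491 + 734151410 = 333606063685, q_9 = 25·381064613 + 21011019 = 9547626344 → 333606063685/9547626344
APPEND 42: p_10 = 42·333606063685 + 13314876491 = 14024769551261, q_10 = 42·9547626344 + 381064613 = 401381371061 → 14024769551261/401381371061
APPEND 32: p_11 = 32·14024769551261 + 333606063685 = 449126231704037, q_11 = 32·401381371061 + 9547626344 = 12853751500296 → 449126231704037/12853751500296
APPEND 45: p_12 = 45·449126231704037 + 14024769551261 = 20224705196232926, q_12 = 45·12853751500296 + 401381371061 = 578820198884381 → 20224705196232926/578820198884381
APPEND 3: p_13 = 3·20224705196232926 + 449126231704037 = 61123241820402815, q_13 = 3·578820198884381 + 12853751500296 = 1749314348153439 → 61123241820402815/1749314348153439
APPEND 26: p_14 = 26·61123241820402815 + 20224705196232926 = 1609428992526706116, q_14 = 26·1749314348153439 + 578820198884381 = 46060993250873795 → 1609428992526706116/46060993250873795
APPEND 36: p_15 = 36·1609428992526706116 + 61123241820402815 = 58000566972781822991, q_15 = 36·46060993250873795 + 1749314348153439 = 1659945071379610059 → 58000566972781822991/1659945071379610059
APPEND 44: p_16 = 44·58000566972781822991 + 1609428992526706116 = 2553634375794926917720, q_16 = 44·1659945071379610059 + 46060993250873795 = 73083644133953716391 → 2553634375794926917720/73083644133953716391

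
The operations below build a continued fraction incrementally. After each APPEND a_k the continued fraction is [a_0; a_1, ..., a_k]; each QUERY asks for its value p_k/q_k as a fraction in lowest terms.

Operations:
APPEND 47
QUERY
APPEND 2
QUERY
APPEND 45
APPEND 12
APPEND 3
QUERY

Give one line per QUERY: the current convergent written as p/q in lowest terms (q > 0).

APPEND 47: p_0 = 47·1 + 0 = 47, q_0 = 47·0 + 1 = 1 → 47/1
APPEND 2: p_1 = 2·47 + 1 = 95, q_1 = 2·1 + 0 = 2 → 95/2
APPEND 45: p_2 = 45·95 + 47 = 4322, q_2 = 45·2 + 1 = 91 → 4322/91
APPEND 12: p_3 = 12·4322 + 95 = 51959, q_3 = 12·91 + 2 = 1094 → 51959/1094
APPEND 3: p_4 = 3·51959 + 4322 = 160199, q_4 = 3·1094 + 91 = 3373 → 160199/3373

47/1
95/2
160199/3373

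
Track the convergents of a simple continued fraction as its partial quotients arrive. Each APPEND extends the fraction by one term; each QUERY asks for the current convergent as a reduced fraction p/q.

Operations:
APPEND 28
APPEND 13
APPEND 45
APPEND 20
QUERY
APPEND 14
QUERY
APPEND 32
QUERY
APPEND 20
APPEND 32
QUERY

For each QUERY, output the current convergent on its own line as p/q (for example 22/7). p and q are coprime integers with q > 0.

329425/11733
4628403/164848
148438321/5286869
95297072657/3394158165

APPEND 28: p_0 = 28·1 + 0 = 28, q_0 = 28·0 + 1 = 1 → 28/1
APPEND 13: p_1 = 13·28 + 1 = 365, q_1 = 13·1 + 0 = 13 → 365/13
APPEND 45: p_2 = 45·365 + 28 = 16453, q_2 = 45·13 + 1 = 586 → 16453/586
APPEND 20: p_3 = 20·16453 + 365 = 329425, q_3 = 20·586 + 13 = 11733 → 329425/11733
APPEND 14: p_4 = 14·329425 + 16453 = 4628403, q_4 = 14·11733 + 586 = 164848 → 4628403/164848
APPEND 32: p_5 = 32·4628403 + 329425 = 148438321, q_5 = 32·164848 + 11733 = 5286869 → 148438321/5286869
APPEND 20: p_6 = 20·148438321 + 4628403 = 2973394823, q_6 = 20·5286869 + 164848 = 105902228 → 2973394823/105902228
APPEND 32: p_7 = 32·2973394823 + 148438321 = 95297072657, q_7 = 32·105902228 + 5286869 = 3394158165 → 95297072657/3394158165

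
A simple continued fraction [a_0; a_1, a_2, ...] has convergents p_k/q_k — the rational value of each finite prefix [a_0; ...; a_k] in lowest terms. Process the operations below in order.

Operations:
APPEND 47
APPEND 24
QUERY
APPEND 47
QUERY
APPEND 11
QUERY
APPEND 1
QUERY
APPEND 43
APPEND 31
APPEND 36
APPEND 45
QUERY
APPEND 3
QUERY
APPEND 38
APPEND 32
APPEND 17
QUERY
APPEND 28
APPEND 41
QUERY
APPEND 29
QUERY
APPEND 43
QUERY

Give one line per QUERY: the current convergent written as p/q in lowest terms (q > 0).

APPEND 47: p_0 = 47·1 + 0 = 47, q_0 = 47·0 + 1 = 1 → 47/1
APPEND 24: p_1 = 24·47 + 1 = 1129, q_1 = 24·1 + 0 = 24 → 1129/24
APPEND 47: p_2 = 47·1129 + 47 = 53110, q_2 = 47·24 + 1 = 1129 → 53110/1129
APPEND 11: p_3 = 11·53110 + 1129 = 585339, q_3 = 11·1129 + 24 = 12443 → 585339/12443
APPEND 1: p_4 = 1·585339 + 53110 = 638449, q_4 = 1·12443 + 1129 = 13572 → 638449/13572
APPEND 43: p_5 = 43·638449 + 585339 = 28038646, q_5 = 43·13572 + 12443 = 596039 → 28038646/596039
APPEND 31: p_6 = 31·28038646 + 638449 = 869836475, q_6 = 31·596039 + 13572 = 18490781 → 869836475/18490781
APPEND 36: p_7 = 36·869836475 + 28038646 = 31342151746, q_7 = 36·18490781 + 596039 = 666264155 → 31342151746/666264155
APPEND 45: p_8 = 45·31342151746 + 869836475 = 1411266665045, q_8 = 45·666264155 + 18490781 = 30000377756 → 1411266665045/30000377756
APPEND 3: p_9 = 3·1411266665045 + 31342151746 = 4265142146881, q_9 = 3·30000377756 + 666264155 = 90667397423 → 4265142146881/90667397423
APPEND 38: p_10 = 38·4265142146881 + 1411266665045 = 163486668246523, q_10 = 38·90667397423 + 30000377756 = 3475361479830 → 163486668246523/3475361479830
APPEND 32: p_11 = 32·163486668246523 + 4265142146881 = 5235838526035617, q_11 = 32·3475361479830 + 90667397423 = 111302234751983 → 5235838526035617/111302234751983
APPEND 17: p_12 = 17·5235838526035617 + 163486668246523 = 89172741610852012, q_12 = 17·111302234751983 + 3475361479830 = 1895613352263541 → 89172741610852012/1895613352263541
APPEND 28: p_13 = 28·89172741610852012 + 5235838526035617 = 2502072603629891953, q_13 = 28·1895613352263541 + 111302234751983 = 53188476098131131 → 2502072603629891953/53188476098131131
APPEND 41: p_14 = 41·2502072603629891953 + 89172741610852012 = 102674149490436422085, q_14 = 41·53188476098131131 + 1895613352263541 = 2182623133375639912 → 102674149490436422085/2182623133375639912
APPEND 29: p_15 = 29·102674149490436422085 + 2502072603629891953 = 2980052407826286132418, q_15 = 29·2182623133375639912 + 53188476098131131 = 63349259343991688579 → 2980052407826286132418/63349259343991688579
APPEND 43: p_16 = 43·2980052407826286132418 + 102674149490436422085 = 128244927686020740116059, q_16 = 43·63349259343991688579 + 2182623133375639912 = 2726200774925018248809 → 128244927686020740116059/2726200774925018248809

1129/24
53110/1129
585339/12443
638449/13572
1411266665045/30000377756
4265142146881/90667397423
89172741610852012/1895613352263541
102674149490436422085/2182623133375639912
2980052407826286132418/63349259343991688579
128244927686020740116059/2726200774925018248809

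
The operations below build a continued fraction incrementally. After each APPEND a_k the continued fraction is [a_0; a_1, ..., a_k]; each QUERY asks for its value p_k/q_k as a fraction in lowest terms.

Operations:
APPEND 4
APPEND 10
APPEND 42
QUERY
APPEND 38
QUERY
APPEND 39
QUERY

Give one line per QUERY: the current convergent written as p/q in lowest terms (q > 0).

1726/421
65629/16008
2561257/624733

APPEND 4: p_0 = 4·1 + 0 = 4, q_0 = 4·0 + 1 = 1 → 4/1
APPEND 10: p_1 = 10·4 + 1 = 41, q_1 = 10·1 + 0 = 10 → 41/10
APPEND 42: p_2 = 42·41 + 4 = 1726, q_2 = 42·10 + 1 = 421 → 1726/421
APPEND 38: p_3 = 38·1726 + 41 = 65629, q_3 = 38·421 + 10 = 16008 → 65629/16008
APPEND 39: p_4 = 39·65629 + 1726 = 2561257, q_4 = 39·16008 + 421 = 624733 → 2561257/624733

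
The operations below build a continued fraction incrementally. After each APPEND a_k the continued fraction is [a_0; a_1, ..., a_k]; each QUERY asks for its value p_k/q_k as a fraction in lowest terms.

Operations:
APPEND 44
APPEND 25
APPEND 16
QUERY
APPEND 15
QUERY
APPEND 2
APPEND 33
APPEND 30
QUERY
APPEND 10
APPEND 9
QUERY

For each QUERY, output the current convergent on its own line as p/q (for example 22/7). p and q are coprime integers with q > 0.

17660/401
266001/6040
552695072/12549871
50460895175/1145799478

APPEND 44: p_0 = 44·1 + 0 = 44, q_0 = 44·0 + 1 = 1 → 44/1
APPEND 25: p_1 = 25·44 + 1 = 1101, q_1 = 25·1 + 0 = 25 → 1101/25
APPEND 16: p_2 = 16·1101 + 44 = 17660, q_2 = 16·25 + 1 = 401 → 17660/401
APPEND 15: p_3 = 15·17660 + 1101 = 266001, q_3 = 15·401 + 25 = 6040 → 266001/6040
APPEND 2: p_4 = 2·266001 + 17660 = 549662, q_4 = 2·6040 + 401 = 12481 → 549662/12481
APPEND 33: p_5 = 33·549662 + 266001 = 18404847, q_5 = 33·12481 + 6040 = 417913 → 18404847/417913
APPEND 30: p_6 = 30·18404847 + 549662 = 552695072, q_6 = 30·417913 + 12481 = 12549871 → 552695072/12549871
APPEND 10: p_7 = 10·552695072 + 18404847 = 5545355567, q_7 = 10·12549871 + 417913 = 125916623 → 5545355567/125916623
APPEND 9: p_8 = 9·5545355567 + 552695072 = 50460895175, q_8 = 9·125916623 + 12549871 = 1145799478 → 50460895175/1145799478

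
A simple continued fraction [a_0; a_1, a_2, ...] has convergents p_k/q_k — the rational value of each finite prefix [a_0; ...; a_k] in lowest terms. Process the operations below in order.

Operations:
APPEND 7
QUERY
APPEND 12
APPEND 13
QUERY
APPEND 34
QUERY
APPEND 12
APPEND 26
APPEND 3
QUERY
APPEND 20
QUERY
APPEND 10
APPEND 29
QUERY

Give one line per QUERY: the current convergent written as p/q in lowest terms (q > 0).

APPEND 7: p_0 = 7·1 + 0 = 7, q_0 = 7·0 + 1 = 1 → 7/1
APPEND 12: p_1 = 12·7 + 1 = 85, q_1 = 12·1 + 0 = 12 → 85/12
APPEND 13: p_2 = 13·85 + 7 = 1112, q_2 = 13·12 + 1 = 157 → 1112/157
APPEND 34: p_3 = 34·1112 + 85 = 37893, q_3 = 34·157 + 12 = 5350 → 37893/5350
APPEND 12: p_4 = 12·37893 + 1112 = 455828, q_4 = 12·5350 + 157 = 64357 → 455828/64357
APPEND 26: p_5 = 26·455828 + 37893 = 11889421, q_5 = 26·64357 + 5350 = 1678632 → 11889421/1678632
APPEND 3: p_6 = 3·11889421 + 455828 = 36124091, q_6 = 3·1678632 + 64357 = 5100253 → 36124091/5100253
APPEND 20: p_7 = 20·36124091 + 11889421 = 734371241, q_7 = 20·5100253 + 1678632 = 103683692 → 734371241/103683692
APPEND 10: p_8 = 10·734371241 + 36124091 = 7379836501, q_8 = 10·103683692 + 5100253 = 1041937173 → 7379836501/1041937173
APPEND 29: p_9 = 29·7379836501 + 734371241 = 214749629770, q_9 = 29·1041937173 + 103683692 = 30319861709 → 214749629770/30319861709

7/1
1112/157
37893/5350
36124091/5100253
734371241/103683692
214749629770/30319861709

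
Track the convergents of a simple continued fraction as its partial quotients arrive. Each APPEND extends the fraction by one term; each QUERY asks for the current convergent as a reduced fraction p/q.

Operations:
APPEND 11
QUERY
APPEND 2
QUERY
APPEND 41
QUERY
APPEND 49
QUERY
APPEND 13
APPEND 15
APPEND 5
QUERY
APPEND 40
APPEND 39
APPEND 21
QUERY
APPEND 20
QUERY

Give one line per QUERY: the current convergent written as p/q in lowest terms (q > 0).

APPEND 11: p_0 = 11·1 + 0 = 11, q_0 = 11·0 + 1 = 1 → 11/1
APPEND 2: p_1 = 2·11 + 1 = 23, q_1 = 2·1 + 0 = 2 → 23/2
APPEND 41: p_2 = 41·23 + 11 = 954, q_2 = 41·2 + 1 = 83 → 954/83
APPEND 49: p_3 = 49·954 + 23 = 46769, q_3 = 49·83 + 2 = 4069 → 46769/4069
APPEND 13: p_4 = 13·46769 + 954 = 608951, q_4 = 13·4069 + 83 = 52980 → 608951/52980
APPEND 15: p_5 = 15·608951 + 46769 = 9181034, q_5 = 15·52980 + 4069 = 798769 → 9181034/798769
APPEND 5: p_6 = 5·9181034 + 608951 = 46514121, q_6 = 5·798769 + 52980 = 4046825 → 46514121/4046825
APPEND 40: p_7 = 40·46514121 + 9181034 = 1869745874, q_7 = 40·4046825 + 798769 = 162671769 → 1869745874/162671769
APPEND 39: p_8 = 39·1869745874 + 46514121 = 72966603207, q_8 = 39·162671769 + 4046825 = 6348245816 → 72966603207/6348245816
APPEND 21: p_9 = 21·72966603207 + 1869745874 = 1534168413221, q_9 = 21·6348245816 + 162671769 = 133475833905 → 1534168413221/133475833905
APPEND 20: p_10 = 20·1534168413221 + 72966603207 = 30756334867627, q_10 = 20·133475833905 + 6348245816 = 2675864923916 → 30756334867627/2675864923916

11/1
23/2
954/83
46769/4069
46514121/4046825
1534168413221/133475833905
30756334867627/2675864923916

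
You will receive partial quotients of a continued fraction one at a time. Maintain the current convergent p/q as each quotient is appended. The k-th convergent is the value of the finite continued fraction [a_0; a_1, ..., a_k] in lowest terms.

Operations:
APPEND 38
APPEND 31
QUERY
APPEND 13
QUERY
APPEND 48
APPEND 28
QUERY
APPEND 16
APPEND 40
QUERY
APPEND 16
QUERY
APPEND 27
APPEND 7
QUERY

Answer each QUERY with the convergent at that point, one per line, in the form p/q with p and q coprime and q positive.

1179/31
15365/404
20698937/544248
13297566577/349639888
213092986923/5602965599
40580750481409/1067010943026

APPEND 38: p_0 = 38·1 + 0 = 38, q_0 = 38·0 + 1 = 1 → 38/1
APPEND 31: p_1 = 31·38 + 1 = 1179, q_1 = 31·1 + 0 = 31 → 1179/31
APPEND 13: p_2 = 13·1179 + 38 = 15365, q_2 = 13·31 + 1 = 404 → 15365/404
APPEND 48: p_3 = 48·15365 + 1179 = 738699, q_3 = 48·404 + 31 = 19423 → 738699/19423
APPEND 28: p_4 = 28·738699 + 15365 = 20698937, q_4 = 28·19423 + 404 = 544248 → 20698937/544248
APPEND 16: p_5 = 16·20698937 + 738699 = 331921691, q_5 = 16·544248 + 19423 = 8727391 → 331921691/8727391
APPEND 40: p_6 = 40·331921691 + 20698937 = 13297566577, q_6 = 40·8727391 + 544248 = 349639888 → 13297566577/349639888
APPEND 16: p_7 = 16·13297566577 + 331921691 = 213092986923, q_7 = 16·349639888 + 8727391 = 5602965599 → 213092986923/5602965599
APPEND 27: p_8 = 27·213092986923 + 13297566577 = 5766808213498, q_8 = 27·5602965599 + 349639888 = 151629711061 → 5766808213498/151629711061
APPEND 7: p_9 = 7·5766808213498 + 213092986923 = 40580750481409, q_9 = 7·151629711061 + 5602965599 = 1067010943026 → 40580750481409/1067010943026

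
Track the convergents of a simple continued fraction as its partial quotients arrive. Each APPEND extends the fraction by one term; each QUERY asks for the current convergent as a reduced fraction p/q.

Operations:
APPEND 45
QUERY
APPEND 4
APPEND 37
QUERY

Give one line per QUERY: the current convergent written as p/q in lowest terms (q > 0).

APPEND 45: p_0 = 45·1 + 0 = 45, q_0 = 45·0 + 1 = 1 → 45/1
APPEND 4: p_1 = 4·45 + 1 = 181, q_1 = 4·1 + 0 = 4 → 181/4
APPEND 37: p_2 = 37·181 + 45 = 6742, q_2 = 37·4 + 1 = 149 → 6742/149

45/1
6742/149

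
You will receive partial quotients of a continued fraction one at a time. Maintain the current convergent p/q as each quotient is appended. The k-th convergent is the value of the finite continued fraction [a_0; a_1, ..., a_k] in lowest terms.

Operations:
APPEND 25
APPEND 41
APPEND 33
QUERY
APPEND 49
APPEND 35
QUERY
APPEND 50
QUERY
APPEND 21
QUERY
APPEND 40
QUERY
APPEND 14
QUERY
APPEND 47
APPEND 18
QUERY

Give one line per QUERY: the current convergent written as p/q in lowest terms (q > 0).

33883/1354
58179138/2324899
2910618193/116311337
61181161191/2444862976
2450157065833/97910830377
34363380082853/1373196488254
29149885757361485/1164859820497924

APPEND 25: p_0 = 25·1 + 0 = 25, q_0 = 25·0 + 1 = 1 → 25/1
APPEND 41: p_1 = 41·25 + 1 = 1026, q_1 = 41·1 + 0 = 41 → 1026/41
APPEND 33: p_2 = 33·1026 + 25 = 33883, q_2 = 33·41 + 1 = 1354 → 33883/1354
APPEND 49: p_3 = 49·33883 + 1026 = 1661293, q_3 = 49·1354 + 41 = 66387 → 1661293/66387
APPEND 35: p_4 = 35·1661293 + 33883 = 58179138, q_4 = 35·66387 + 1354 = 2324899 → 58179138/2324899
APPEND 50: p_5 = 50·58179138 + 1661293 = 2910618193, q_5 = 50·2324899 + 66387 = 116311337 → 2910618193/116311337
APPEND 21: p_6 = 21·2910618193 + 58179138 = 61181161191, q_6 = 21·116311337 + 2324899 = 2444862976 → 61181161191/2444862976
APPEND 40: p_7 = 40·61181161191 + 2910618193 = 2450157065833, q_7 = 40·2444862976 + 116311337 = 97910830377 → 2450157065833/97910830377
APPEND 14: p_8 = 14·2450157065833 + 61181161191 = 34363380082853, q_8 = 14·97910830377 + 2444862976 = 1373196488254 → 34363380082853/1373196488254
APPEND 47: p_9 = 47·34363380082853 + 2450157065833 = 1617529020959924, q_9 = 47·1373196488254 + 97910830377 = 64638145778315 → 1617529020959924/64638145778315
APPEND 18: p_10 = 18·1617529020959924 + 34363380082853 = 29149885757361485, q_10 = 18·64638145778315 + 1373196488254 = 1164859820497924 → 29149885757361485/1164859820497924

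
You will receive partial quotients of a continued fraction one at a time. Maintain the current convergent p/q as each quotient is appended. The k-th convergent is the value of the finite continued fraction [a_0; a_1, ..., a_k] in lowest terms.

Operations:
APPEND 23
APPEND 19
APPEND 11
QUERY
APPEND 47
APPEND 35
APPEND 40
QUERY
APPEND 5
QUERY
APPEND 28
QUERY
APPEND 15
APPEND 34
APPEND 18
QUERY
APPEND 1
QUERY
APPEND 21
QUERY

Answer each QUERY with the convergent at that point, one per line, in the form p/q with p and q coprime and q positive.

4841/210
319572605/13862889
1605846641/69660770
45283278553/1964364449
418179229299722/18140391720647
441373583426099/19146550420266
9687024481247801/420217950546233

APPEND 23: p_0 = 23·1 + 0 = 23, q_0 = 23·0 + 1 = 1 → 23/1
APPEND 19: p_1 = 19·23 + 1 = 438, q_1 = 19·1 + 0 = 19 → 438/19
APPEND 11: p_2 = 11·438 + 23 = 4841, q_2 = 11·19 + 1 = 210 → 4841/210
APPEND 47: p_3 = 47·4841 + 438 = 227965, q_3 = 47·210 + 19 = 9889 → 227965/9889
APPEND 35: p_4 = 35·227965 + 4841 = 7983616, q_4 = 35·9889 + 210 = 346325 → 7983616/346325
APPEND 40: p_5 = 40·7983616 + 227965 = 319572605, q_5 = 40·346325 + 9889 = 13862889 → 319572605/13862889
APPEND 5: p_6 = 5·319572605 + 7983616 = 1605846641, q_6 = 5·13862889 + 346325 = 69660770 → 1605846641/69660770
APPEND 28: p_7 = 28·1605846641 + 319572605 = 45283278553, q_7 = 28·69660770 + 13862889 = 1964364449 → 45283278553/1964364449
APPEND 15: p_8 = 15·45283278553 + 1605846641 = 680855024936, q_8 = 15·1964364449 + 69660770 = 29535127505 → 680855024936/29535127505
APPEND 34: p_9 = 34·680855024936 + 45283278553 = 23194354126377, q_9 = 34·29535127505 + 1964364449 = 1006158699619 → 23194354126377/1006158699619
APPEND 18: p_10 = 18·23194354126377 + 680855024936 = 418179229299722, q_10 = 18·1006158699619 + 29535127505 = 18140391720647 → 418179229299722/18140391720647
APPEND 1: p_11 = 1·418179229299722 + 23194354126377 = 441373583426099, q_11 = 1·18140391720647 + 1006158699619 = 19146550420266 → 441373583426099/19146550420266
APPEND 21: p_12 = 21·441373583426099 + 418179229299722 = 9687024481247801, q_12 = 21·19146550420266 + 18140391720647 = 420217950546233 → 9687024481247801/420217950546233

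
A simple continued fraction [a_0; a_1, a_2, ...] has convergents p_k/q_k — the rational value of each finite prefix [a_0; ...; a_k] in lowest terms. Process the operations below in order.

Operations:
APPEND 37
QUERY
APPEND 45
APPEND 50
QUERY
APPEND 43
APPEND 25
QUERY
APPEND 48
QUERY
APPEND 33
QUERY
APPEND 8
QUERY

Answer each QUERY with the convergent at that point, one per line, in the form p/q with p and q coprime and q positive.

37/1
83337/2251
89712262/2423201
4309773733/116410486
142312245451/3843969239
1142807737341/30868164398

APPEND 37: p_0 = 37·1 + 0 = 37, q_0 = 37·0 + 1 = 1 → 37/1
APPEND 45: p_1 = 45·37 + 1 = 1666, q_1 = 45·1 + 0 = 45 → 1666/45
APPEND 50: p_2 = 50·1666 + 37 = 83337, q_2 = 50·45 + 1 = 2251 → 83337/2251
APPEND 43: p_3 = 43·83337 + 1666 = 3585157, q_3 = 43·2251 + 45 = 96838 → 3585157/96838
APPEND 25: p_4 = 25·3585157 + 83337 = 89712262, q_4 = 25·96838 + 2251 = 2423201 → 89712262/2423201
APPEND 48: p_5 = 48·89712262 + 3585157 = 4309773733, q_5 = 48·2423201 + 96838 = 116410486 → 4309773733/116410486
APPEND 33: p_6 = 33·4309773733 + 89712262 = 142312245451, q_6 = 33·116410486 + 2423201 = 3843969239 → 142312245451/3843969239
APPEND 8: p_7 = 8·142312245451 + 4309773733 = 1142807737341, q_7 = 8·3843969239 + 116410486 = 30868164398 → 1142807737341/30868164398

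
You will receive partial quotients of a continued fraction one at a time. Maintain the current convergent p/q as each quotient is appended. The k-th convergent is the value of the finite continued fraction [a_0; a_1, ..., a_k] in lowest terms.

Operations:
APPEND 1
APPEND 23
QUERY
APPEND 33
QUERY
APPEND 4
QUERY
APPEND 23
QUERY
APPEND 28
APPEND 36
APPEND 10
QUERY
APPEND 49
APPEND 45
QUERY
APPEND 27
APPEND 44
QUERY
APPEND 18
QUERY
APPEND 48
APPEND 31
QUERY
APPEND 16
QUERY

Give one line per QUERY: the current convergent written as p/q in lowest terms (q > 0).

24/23
793/760
3196/3063
74301/71209
752931274/721598405
1664345204869/1595084288135
1980533072145645/1898114151000251
35694569587870264/34209157424066157
53210610641575338091/50996276943115515554
853085090138495327773/817584368760354424651

APPEND 1: p_0 = 1·1 + 0 = 1, q_0 = 1·0 + 1 = 1 → 1/1
APPEND 23: p_1 = 23·1 + 1 = 24, q_1 = 23·1 + 0 = 23 → 24/23
APPEND 33: p_2 = 33·24 + 1 = 793, q_2 = 33·23 + 1 = 760 → 793/760
APPEND 4: p_3 = 4·793 + 24 = 3196, q_3 = 4·760 + 23 = 3063 → 3196/3063
APPEND 23: p_4 = 23·3196 + 793 = 74301, q_4 = 23·3063 + 760 = 71209 → 74301/71209
APPEND 28: p_5 = 28·74301 + 3196 = 2083624, q_5 = 28·71209 + 3063 = 1996915 → 2083624/1996915
APPEND 36: p_6 = 36·2083624 + 74301 = 75084765, q_6 = 36·1996915 + 71209 = 71960149 → 75084765/71960149
APPEND 10: p_7 = 10·75084765 + 2083624 = 752931274, q_7 = 10·71960149 + 1996915 = 721598405 → 752931274/721598405
APPEND 49: p_8 = 49·752931274 + 75084765 = 36968717191, q_8 = 49·721598405 + 71960149 = 35430281994 → 36968717191/35430281994
APPEND 45: p_9 = 45·36968717191 + 752931274 = 1664345204869, q_9 = 45·35430281994 + 721598405 = 1595084288135 → 1664345204869/1595084288135
APPEND 27: p_10 = 27·1664345204869 + 36968717191 = 44974289248654, q_10 = 27·1595084288135 + 35430281994 = 43102706061639 → 44974289248654/43102706061639
APPEND 44: p_11 = 44·44974289248654 + 1664345204869 = 1980533072145645, q_11 = 44·43102706061639 + 1595084288135 = 1898114151000251 → 1980533072145645/1898114151000251
APPEND 18: p_12 = 18·1980533072145645 + 44974289248654 = 35694569587870264, q_12 = 18·1898114151000251 + 43102706061639 = 34209157424066157 → 35694569587870264/34209157424066157
APPEND 48: p_13 = 48·35694569587870264 + 1980533072145645 = 1715319873289918317, q_13 = 48·34209157424066157 + 1898114151000251 = 1643937670506175787 → 1715319873289918317/1643937670506175787
APPEND 31: p_14 = 31·1715319873289918317 + 35694569587870264 = 53210610641575338091, q_14 = 31·1643937670506175787 + 34209157424066157 = 50996276943115515554 → 53210610641575338091/50996276943115515554
APPEND 16: p_15 = 16·53210610641575338091 + 1715319873289918317 = 853085090138495327773, q_15 = 16·50996276943115515554 + 1643937670506175787 = 817584368760354424651 → 853085090138495327773/817584368760354424651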